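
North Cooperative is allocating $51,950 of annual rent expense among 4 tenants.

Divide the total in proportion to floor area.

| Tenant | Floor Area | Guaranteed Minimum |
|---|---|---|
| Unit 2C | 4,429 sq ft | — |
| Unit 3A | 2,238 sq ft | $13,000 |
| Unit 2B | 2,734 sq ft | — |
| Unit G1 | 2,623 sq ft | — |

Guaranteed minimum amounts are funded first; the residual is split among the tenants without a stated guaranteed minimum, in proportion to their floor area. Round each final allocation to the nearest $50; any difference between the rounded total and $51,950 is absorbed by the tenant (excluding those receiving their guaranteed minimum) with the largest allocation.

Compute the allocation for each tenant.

Fund the minimums — Unit 3A $13,000. Balance $38,950.
Balance split over remaining floor area 9,786: Unit 2C 17,628.20 → $17,650; Unit 2B 10,881.80 → $10,900; Unit G1 10,440.00 → $10,450.
Rounding difference −$50 applied to Unit 2C → $17,600.

Unit 2C: $17,600 · Unit 3A: $13,000 · Unit 2B: $10,900 · Unit G1: $10,450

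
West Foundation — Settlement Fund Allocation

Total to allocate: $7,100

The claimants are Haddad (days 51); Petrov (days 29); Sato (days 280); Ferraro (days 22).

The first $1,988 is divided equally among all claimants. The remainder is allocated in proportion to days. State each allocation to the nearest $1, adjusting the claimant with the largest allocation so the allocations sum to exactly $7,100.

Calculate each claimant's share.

$1,988 shared equally gives $497 per claimant.
Remainder $5,112 by days (total 382): Haddad 682.49 → $682; Petrov 388.08 → $388; Sato 3,747.02 → $3,747; Ferraro 294.41 → $294.
Rounding difference +$1 on remainder applied to Sato.
Totals: Haddad $497 + $682 = $1,179; Petrov $497 + $388 = $885; Sato $497 + $3,748 = $4,245; Ferraro $497 + $294 = $791.

Haddad: $1,179; Petrov: $885; Sato: $4,245; Ferraro: $791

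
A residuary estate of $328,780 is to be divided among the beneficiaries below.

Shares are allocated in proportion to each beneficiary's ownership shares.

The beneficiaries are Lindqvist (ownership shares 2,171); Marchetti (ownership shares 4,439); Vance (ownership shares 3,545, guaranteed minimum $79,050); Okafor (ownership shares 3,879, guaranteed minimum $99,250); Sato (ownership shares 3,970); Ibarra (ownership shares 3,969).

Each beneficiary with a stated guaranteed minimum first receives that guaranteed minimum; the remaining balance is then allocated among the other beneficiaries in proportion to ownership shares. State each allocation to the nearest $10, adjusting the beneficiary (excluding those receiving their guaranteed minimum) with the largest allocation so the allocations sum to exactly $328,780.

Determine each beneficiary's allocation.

Lindqvist: $22,450 · Marchetti: $45,920 · Vance: $79,050 · Okafor: $99,250 · Sato: $41,060 · Ibarra: $41,050

Fund the minimums — Vance $79,050; Okafor $99,250. Residual $150,480.
Residual split over remaining ownership shares 14,549: Lindqvist 22,454.61 → $22,450; Marchetti 45,912.48 → $45,910; Sato 41,061.63 → $41,060; Ibarra 41,051.28 → $41,050.
Rounding difference +$10 applied to Marchetti → $45,920.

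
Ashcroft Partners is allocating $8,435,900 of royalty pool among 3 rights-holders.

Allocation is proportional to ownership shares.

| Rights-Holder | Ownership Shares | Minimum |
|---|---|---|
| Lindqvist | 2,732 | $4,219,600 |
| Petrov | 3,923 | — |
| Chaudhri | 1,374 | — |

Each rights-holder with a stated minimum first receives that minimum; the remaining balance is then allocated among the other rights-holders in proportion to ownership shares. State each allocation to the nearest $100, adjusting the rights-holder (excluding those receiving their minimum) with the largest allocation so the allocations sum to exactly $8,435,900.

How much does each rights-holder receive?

Lindqvist: $4,219,600 · Petrov: $3,122,600 · Chaudhri: $1,093,700

Guaranteed amounts: Lindqvist $4,219,600. Residual $4,216,300.
Residual split over remaining ownership shares 5,297: Petrov 3,122,625.05 → $3,122,600; Chaudhri 1,093,674.95 → $1,093,700.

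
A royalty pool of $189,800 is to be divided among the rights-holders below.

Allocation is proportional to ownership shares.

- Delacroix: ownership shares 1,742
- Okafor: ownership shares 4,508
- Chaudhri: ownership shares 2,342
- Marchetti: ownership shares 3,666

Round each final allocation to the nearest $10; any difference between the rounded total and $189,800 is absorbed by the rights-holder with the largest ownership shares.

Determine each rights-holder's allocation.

Delacroix: $26,970 · Okafor: $69,810 · Chaudhri: $36,260 · Marchetti: $56,760

Total ownership shares = 1,742 + 4,508 + 2,342 + 3,666 = 12,258.
Proportional shares: Delacroix 26,972.72; Okafor 69,800.82; Chaudhri 36,262.98; Marchetti 56,763.49.
At nearest $10: Delacroix $26,970; Okafor $69,800; Chaudhri $36,260; Marchetti $56,760. Sum = $189,790.
Difference $189,800 − $189,790 = +$10 applied to largest ownership shares (Okafor): Okafor becomes $69,810.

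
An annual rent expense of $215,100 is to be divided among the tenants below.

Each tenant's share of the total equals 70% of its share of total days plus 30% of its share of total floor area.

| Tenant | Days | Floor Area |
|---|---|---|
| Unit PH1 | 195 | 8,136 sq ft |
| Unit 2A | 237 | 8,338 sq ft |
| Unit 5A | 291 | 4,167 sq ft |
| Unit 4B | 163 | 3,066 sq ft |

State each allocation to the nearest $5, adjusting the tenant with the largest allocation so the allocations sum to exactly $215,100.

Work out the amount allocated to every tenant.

Totals — days 886, floor area 23,707.
Blended shares (70% days + 30% floor area): Unit PH1 0.2570; Unit 2A 0.2928; Unit 5A 0.2826; Unit 4B 0.1676.
Pro-rata amounts: Unit PH1 55,285.03; Unit 2A 62,972.502; Unit 5A 60,796.07; Unit 4B 36,046.39.
After rounding ($5): Unit PH1 $55,285; Unit 2A $62,975; Unit 5A $60,795; Unit 4B $36,045. Sum = $215,100.
No rounding difference to absorb.

Unit PH1: $55,285; Unit 2A: $62,975; Unit 5A: $60,795; Unit 4B: $36,045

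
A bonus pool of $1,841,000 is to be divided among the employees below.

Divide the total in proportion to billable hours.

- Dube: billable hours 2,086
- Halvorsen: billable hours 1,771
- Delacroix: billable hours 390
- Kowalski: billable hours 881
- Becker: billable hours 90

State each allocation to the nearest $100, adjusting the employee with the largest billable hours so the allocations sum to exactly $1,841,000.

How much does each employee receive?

Combined billable hours = 2,086 + 1,771 + 390 + 881 + 90 = 5,218.
Proportional shares: Dube 735,976.62; Halvorsen 624,839.21; Delacroix 137,598.70; Kowalski 310,831.93; Becker 31,753.55.
At nearest $100: Dube $736,000; Halvorsen $624,800; Delacroix $137,600; Kowalski $310,800; Becker $31,800. Sum = $1,841,000.
Sum already equals the total — no adjustment.

Dube: $736,000; Halvorsen: $624,800; Delacroix: $137,600; Kowalski: $310,800; Becker: $31,800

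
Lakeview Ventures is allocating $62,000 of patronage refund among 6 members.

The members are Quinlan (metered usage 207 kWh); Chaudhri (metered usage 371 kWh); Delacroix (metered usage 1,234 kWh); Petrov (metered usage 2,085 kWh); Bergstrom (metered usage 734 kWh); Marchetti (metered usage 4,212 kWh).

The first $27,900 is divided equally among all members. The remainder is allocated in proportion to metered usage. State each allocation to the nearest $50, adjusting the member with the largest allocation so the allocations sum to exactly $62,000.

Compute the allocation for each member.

$27,900 shared equally gives $4,650 per member.
Remainder $34,100 by metered usage (total 8,843): Quinlan 798.22 → $800; Chaudhri 1,430.63 → $1,450; Delacroix 4,758.50 → $4,750; Petrov 8,040.09 → $8,050; Bergstrom 2,830.42 → $2,850; Marchetti 16,242.14 → $16,250.
Rounding difference −$50 on remainder applied to Marchetti.
Totals: Quinlan $4,650 + $800 = $5,450; Chaudhri $4,650 + $1,450 = $6,100; Delacroix $4,650 + $4,750 = $9,400; Petrov $4,650 + $8,050 = $12,700; Bergstrom $4,650 + $2,850 = $7,500; Marchetti $4,650 + $16,200 = $20,850.

Quinlan: $5,450 | Chaudhri: $6,100 | Delacroix: $9,400 | Petrov: $12,700 | Bergstrom: $7,500 | Marchetti: $20,850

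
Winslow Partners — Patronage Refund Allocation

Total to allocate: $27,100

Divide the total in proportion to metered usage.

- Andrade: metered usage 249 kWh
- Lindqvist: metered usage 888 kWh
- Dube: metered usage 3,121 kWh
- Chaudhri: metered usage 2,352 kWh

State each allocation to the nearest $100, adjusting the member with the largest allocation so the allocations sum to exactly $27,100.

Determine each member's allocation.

Total metered usage = 6,610.
Raw shares: Andrade 249/6,610 × $27,100 = 1,020.86; Lindqvist 888/6,610 × $27,100 = 3,640.67; Dube 3,121/6,610 × $27,100 = 12,795.63; Chaudhri 2,352/6,610 × $27,100 = 9,642.84.
At nearest $100: Andrade $1,000; Lindqvist $3,600; Dube $12,800; Chaudhri $9,600. Sum = $27,000.
Difference $27,100 − $27,000 = +$100 applied to largest allocation (Dube): Dube becomes $12,900.

Andrade: $1,000 · Lindqvist: $3,600 · Dube: $12,900 · Chaudhri: $9,600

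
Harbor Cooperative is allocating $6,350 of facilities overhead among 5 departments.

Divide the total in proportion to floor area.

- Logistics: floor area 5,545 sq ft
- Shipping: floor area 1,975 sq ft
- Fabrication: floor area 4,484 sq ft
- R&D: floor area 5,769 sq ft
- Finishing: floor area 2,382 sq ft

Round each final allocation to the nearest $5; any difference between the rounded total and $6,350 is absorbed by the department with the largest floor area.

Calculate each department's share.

Logistics: $1,745 | Shipping: $620 | Fabrication: $1,415 | R&D: $1,820 | Finishing: $750

Total floor area = 5,545 + 1,975 + 4,484 + 5,769 + 2,382 = 20,155.
Raw shares: Logistics 1,747.00; Shipping 622.24; Fabrication 1,412.72; R&D 1,817.57; Finishing 750.47.
Rounded to nearest $5: Logistics $1,745; Shipping $620; Fabrication $1,415; R&D $1,820; Finishing $750. Sum = $6,350.
No rounding difference to absorb.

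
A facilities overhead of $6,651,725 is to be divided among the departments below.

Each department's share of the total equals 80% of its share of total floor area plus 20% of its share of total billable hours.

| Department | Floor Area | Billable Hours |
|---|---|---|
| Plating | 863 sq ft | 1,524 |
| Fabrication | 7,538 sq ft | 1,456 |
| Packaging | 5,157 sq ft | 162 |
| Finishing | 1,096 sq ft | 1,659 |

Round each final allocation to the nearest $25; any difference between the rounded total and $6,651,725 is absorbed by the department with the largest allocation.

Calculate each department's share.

Plating: $735,675 | Fabrication: $3,140,775 | Packaging: $1,917,575 | Finishing: $857,700

Totals — floor area 14,654, billable hours 4,801.
Combined weights (80% floor area + 20% billable hours): Plating 0.1106; Fabrication 0.4722; Packaging 0.2883; Finishing 0.1289.
Proportional shares: Plating 735,682.05; Fabrication 3,140,765.41; Packaging 1,917,576.88; Finishing 857,700.66.
At nearest $25: Plating $735,675; Fabrication $3,140,775; Packaging $1,917,575; Finishing $857,700. Sum = $6,651,725.
No rounding difference to absorb.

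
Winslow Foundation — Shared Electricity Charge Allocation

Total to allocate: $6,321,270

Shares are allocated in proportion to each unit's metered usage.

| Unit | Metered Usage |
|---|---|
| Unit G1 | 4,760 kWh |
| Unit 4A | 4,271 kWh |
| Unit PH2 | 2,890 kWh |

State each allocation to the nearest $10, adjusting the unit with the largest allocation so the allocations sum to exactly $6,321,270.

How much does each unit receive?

Unit G1: $2,524,060; Unit 4A: $2,264,750; Unit PH2: $1,532,460

Total metered usage = 11,921.
Unrounded shares: Unit G1 4,760/11,921 × $6,321,270 = 2,524,053.79; Unit 4A 4,271/11,921 × $6,321,270 = 2,264,754.98; Unit PH2 2,890/11,921 × $6,321,270 = 1,532,461.23.
Rounded to nearest $10: Unit G1 $2,524,050; Unit 4A $2,264,750; Unit PH2 $1,532,460. Sum = $6,321,260.
Difference $6,321,270 − $6,321,260 = +$10 applied to largest allocation (Unit G1): Unit G1 becomes $2,524,060.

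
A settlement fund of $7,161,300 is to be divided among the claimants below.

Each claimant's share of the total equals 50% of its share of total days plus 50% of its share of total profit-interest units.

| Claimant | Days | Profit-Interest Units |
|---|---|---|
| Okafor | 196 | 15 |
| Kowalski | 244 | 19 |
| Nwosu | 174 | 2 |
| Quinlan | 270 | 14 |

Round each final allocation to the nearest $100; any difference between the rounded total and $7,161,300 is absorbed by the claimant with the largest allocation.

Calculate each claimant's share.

Totals — days 884, profit-interest units 50.
Combined weights (50% days + 50% profit-interest units): Okafor 0.2609; Kowalski 0.3280; Nwosu 0.1184; Quinlan 0.2927.
Raw shares: Okafor 1,868,094.77; Kowalski 2,348,971.21; Nwosu 848,014.57; Quinlan 2,096,219.44.
Rounded to nearest $100: Okafor $1,868,100; Kowalski $2,349,000; Nwosu $848,000; Quinlan $2,096,200. Sum = $7,161,300.
Sum already equals the total — no adjustment.

Okafor: $1,868,100 · Kowalski: $2,349,000 · Nwosu: $848,000 · Quinlan: $2,096,200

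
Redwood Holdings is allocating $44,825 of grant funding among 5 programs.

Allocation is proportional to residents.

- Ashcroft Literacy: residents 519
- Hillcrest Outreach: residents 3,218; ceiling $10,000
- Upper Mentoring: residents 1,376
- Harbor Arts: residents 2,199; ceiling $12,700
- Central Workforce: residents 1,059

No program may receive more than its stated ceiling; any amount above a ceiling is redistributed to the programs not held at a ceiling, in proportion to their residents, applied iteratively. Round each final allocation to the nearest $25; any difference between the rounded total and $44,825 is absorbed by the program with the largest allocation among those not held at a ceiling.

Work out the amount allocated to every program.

Residents total: 8,371.
Unconstrained shares: Ashcroft Literacy 2,779.14; Hillcrest Outreach 17,231.73; Upper Mentoring 7,368.20; Harbor Arts 11,775.20; Central Workforce 5,670.73.
Cap binds for Hillcrest Outreach ($10,000); remaining pool $34,825 reallocated over remaining residents 5,153.
Cap binds for Harbor Arts ($12,700); remaining pool $22,125 reallocated over remaining residents 2,954.
Shares after redistribution: Ashcroft Literacy 3,887.23 → $3,875; Upper Mentoring 10,306.03 → $10,300; Central Workforce 7,931.75 → $7,925.
Rounding difference +$25 applied to Upper Mentoring → $10,325.

Ashcroft Literacy: $3,875; Hillcrest Outreach: $10,000; Upper Mentoring: $10,325; Harbor Arts: $12,700; Central Workforce: $7,925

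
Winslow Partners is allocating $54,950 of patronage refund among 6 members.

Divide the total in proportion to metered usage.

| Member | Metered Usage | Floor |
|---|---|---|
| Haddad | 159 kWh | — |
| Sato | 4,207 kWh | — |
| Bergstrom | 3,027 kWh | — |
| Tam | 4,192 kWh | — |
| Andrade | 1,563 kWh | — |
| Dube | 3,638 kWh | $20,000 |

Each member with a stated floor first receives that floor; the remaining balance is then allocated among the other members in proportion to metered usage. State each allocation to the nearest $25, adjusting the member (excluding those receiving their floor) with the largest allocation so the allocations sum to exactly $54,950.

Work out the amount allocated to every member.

Guaranteed amounts: Dube $20,000. Remaining pool $34,950.
Remaining pool split over remaining metered usage 13,148: Haddad 422.65 → $425; Sato 11,183.04 → $11,175; Bergstrom 8,046.37 → $8,050; Tam 11,143.17 → $11,150; Andrade 4,154.76 → $4,150.

Haddad: $425 · Sato: $11,175 · Bergstrom: $8,050 · Tam: $11,150 · Andrade: $4,150 · Dube: $20,000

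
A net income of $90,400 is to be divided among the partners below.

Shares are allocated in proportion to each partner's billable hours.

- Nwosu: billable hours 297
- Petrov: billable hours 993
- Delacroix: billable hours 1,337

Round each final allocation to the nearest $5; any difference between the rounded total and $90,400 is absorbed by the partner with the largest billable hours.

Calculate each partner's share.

Total billable hours = 297 + 993 + 1,337 = 2,627.
Pro-rata amounts: Nwosu 10,220.33; Petrov 34,170.99; Delacroix 46,008.68.
At nearest $5: Nwosu $10,220; Petrov $34,170; Delacroix $46,010. Sum = $90,400.
Rounded total matches; no reconciliation needed.

Nwosu: $10,220 · Petrov: $34,170 · Delacroix: $46,010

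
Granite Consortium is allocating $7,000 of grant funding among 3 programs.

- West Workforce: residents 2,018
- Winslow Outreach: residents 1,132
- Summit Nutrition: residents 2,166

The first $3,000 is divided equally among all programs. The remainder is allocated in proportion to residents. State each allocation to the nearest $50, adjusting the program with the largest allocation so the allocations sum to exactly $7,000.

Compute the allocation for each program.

$3,000 shared equally gives $1,000 per program.
Remainder $4,000 by residents (total 5,316): West Workforce 1,518.43 → $1,500; Winslow Outreach 851.77 → $850; Summit Nutrition 1,629.80 → $1,650.
Totals: West Workforce $1,000 + $1,500 = $2,500; Winslow Outreach $1,000 + $850 = $1,850; Summit Nutrition $1,000 + $1,650 = $2,650.

West Workforce: $2,500; Winslow Outreach: $1,850; Summit Nutrition: $2,650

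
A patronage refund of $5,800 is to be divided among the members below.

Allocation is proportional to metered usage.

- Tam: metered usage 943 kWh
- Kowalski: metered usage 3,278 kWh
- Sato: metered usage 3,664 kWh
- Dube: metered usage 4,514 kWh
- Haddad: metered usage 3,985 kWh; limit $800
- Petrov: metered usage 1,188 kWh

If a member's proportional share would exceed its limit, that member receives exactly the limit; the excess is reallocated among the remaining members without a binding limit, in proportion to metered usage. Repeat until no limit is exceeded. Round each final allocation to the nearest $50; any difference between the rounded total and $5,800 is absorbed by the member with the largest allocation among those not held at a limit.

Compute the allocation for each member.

Combined metered usage = 17,572.
Pro-rata shares before constraints: Tam 311.26; Kowalski 1,081.97; Sato 1,209.38; Dube 1,489.94; Haddad 1,315.33; Petrov 392.12.
Held at cap: Haddad ($800); remaining pool $5,000 reallocated over remaining metered usage 13,587.
Shares after redistribution: Tam 347.02 → $350; Kowalski 1,206.30 → $1,200; Sato 1,348.35 → $1,350; Dube 1,661.15 → $1,650; Petrov 437.18 → $450.

Tam: $350 · Kowalski: $1,200 · Sato: $1,350 · Dube: $1,650 · Haddad: $800 · Petrov: $450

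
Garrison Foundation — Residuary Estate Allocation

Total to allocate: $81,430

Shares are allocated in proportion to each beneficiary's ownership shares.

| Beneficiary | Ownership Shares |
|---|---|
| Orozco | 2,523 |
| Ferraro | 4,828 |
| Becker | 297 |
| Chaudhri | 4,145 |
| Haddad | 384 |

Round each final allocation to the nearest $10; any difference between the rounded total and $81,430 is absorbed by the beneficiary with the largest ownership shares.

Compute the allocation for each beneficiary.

Sum of ownership shares: 2,523 + 4,828 + 297 + 4,145 + 384 = 12,177.
Unrounded shares: Orozco 16,871.80; Ferraro 32,285.79; Becker 1,986.10; Chaudhri 27,718.43; Haddad 2,567.88.
Rounded to nearest $10: Orozco $16,870; Ferraro $32,290; Becker $1,990; Chaudhri $27,720; Haddad $2,570. Sum = $81,440.
Difference $81,430 − $81,440 = −$10 applied to largest ownership shares (Ferraro): Ferraro becomes $32,280.

Orozco: $16,870 · Ferraro: $32,280 · Becker: $1,990 · Chaudhri: $27,720 · Haddad: $2,570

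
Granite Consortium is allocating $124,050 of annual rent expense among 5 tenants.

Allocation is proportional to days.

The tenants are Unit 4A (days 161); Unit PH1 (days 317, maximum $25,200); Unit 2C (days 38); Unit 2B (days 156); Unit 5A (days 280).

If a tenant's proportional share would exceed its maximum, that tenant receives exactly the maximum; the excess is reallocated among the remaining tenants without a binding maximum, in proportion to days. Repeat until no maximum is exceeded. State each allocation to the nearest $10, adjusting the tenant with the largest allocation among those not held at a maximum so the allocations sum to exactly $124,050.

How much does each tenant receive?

Unit 4A: $25,060 · Unit PH1: $25,200 · Unit 2C: $5,920 · Unit 2B: $24,280 · Unit 5A: $43,590

Total days = 952.
Proportional shares (ignoring caps): Unit 4A 20,979.04; Unit PH1 41,306.57; Unit 2C 4,951.58; Unit 2B 20,327.52; Unit 5A 36,485.29.
Held at cap: Unit PH1 ($25,200); residual $98,850 reallocated over remaining days 635.
Shares after redistribution: Unit 4A 25,062.76 → $25,060; Unit 2C 5,915.43 → $5,920; Unit 2B 24,284.41 → $24,280; Unit 5A 43,587.40 → $43,590.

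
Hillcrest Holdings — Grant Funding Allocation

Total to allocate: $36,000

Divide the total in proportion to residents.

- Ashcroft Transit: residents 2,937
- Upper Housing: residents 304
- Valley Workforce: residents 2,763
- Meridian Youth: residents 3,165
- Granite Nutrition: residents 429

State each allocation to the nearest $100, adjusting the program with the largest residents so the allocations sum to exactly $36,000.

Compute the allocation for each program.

Ashcroft Transit: $11,000 · Upper Housing: $1,100 · Valley Workforce: $10,400 · Meridian Youth: $11,900 · Granite Nutrition: $1,600

Combined residents = 2,937 + 304 + 2,763 + 3,165 + 429 = 9,598.
Unrounded shares: Ashcroft Transit 11,016.05; Upper Housing 1,140.24; Valley Workforce 10,363.41; Meridian Youth 11,871.22; Granite Nutrition 1,609.09.
After rounding ($100): Ashcroft Transit $11,000; Upper Housing $1,100; Valley Workforce $10,400; Meridian Youth $11,900; Granite Nutrition $1,600. Sum = $36,000.
Sum already equals the total — no adjustment.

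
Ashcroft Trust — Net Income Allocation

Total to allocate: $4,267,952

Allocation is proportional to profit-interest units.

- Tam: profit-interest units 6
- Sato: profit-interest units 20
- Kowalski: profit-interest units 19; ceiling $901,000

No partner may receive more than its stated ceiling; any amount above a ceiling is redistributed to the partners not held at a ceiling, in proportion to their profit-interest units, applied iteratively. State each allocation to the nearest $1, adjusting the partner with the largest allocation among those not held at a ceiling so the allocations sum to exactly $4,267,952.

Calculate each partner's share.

Tam: $776,989; Sato: $2,589,963; Kowalski: $901,000

Total profit-interest units = 45.
Proportional shares (ignoring caps): Tam 569,060.27; Sato 1,896,867.56; Kowalski 1,802,024.18.
Held at cap: Kowalski ($901,000); residual $3,366,952 reallocated over remaining profit-interest units 26.
Shares after redistribution: Tam 776,988.92 → $776,989; Sato 2,589,963.08 → $2,589,963.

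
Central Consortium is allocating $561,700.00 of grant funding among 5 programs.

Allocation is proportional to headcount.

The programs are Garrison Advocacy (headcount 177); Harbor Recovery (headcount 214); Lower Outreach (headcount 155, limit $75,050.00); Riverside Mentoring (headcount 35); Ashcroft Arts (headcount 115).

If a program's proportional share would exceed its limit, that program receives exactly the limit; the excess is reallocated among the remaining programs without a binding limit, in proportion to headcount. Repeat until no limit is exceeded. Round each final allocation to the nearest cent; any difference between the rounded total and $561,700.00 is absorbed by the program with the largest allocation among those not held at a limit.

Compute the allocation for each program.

Garrison Advocacy: $159,218.21; Harbor Recovery: $192,501.10; Lower Outreach: $75,050.00; Riverside Mentoring: $31,483.83; Ashcroft Arts: $103,446.86

Headcount total: 696.
Pro-rata shares before constraints: Garrison Advocacy 142,846.1207; Harbor Recovery 172,706.6092; Lower Outreach 125,091.2356; Riverside Mentoring 28,246.4080; Ashcroft Arts 92,809.6264.
Cap binds for Lower Outreach ($75,050.00); balance $486,650.00 reallocated over remaining headcount 541.
Remaining shares: Garrison Advocacy 159,218.2070 → $159,218.21; Harbor Recovery 192,501.1091 → $192,501.11; Riverside Mentoring 31,483.8262 → $31,483.83; Ashcroft Arts 103,446.8577 → $103,446.86.
Rounding difference −$0.01 applied to Harbor Recovery → $192,501.10.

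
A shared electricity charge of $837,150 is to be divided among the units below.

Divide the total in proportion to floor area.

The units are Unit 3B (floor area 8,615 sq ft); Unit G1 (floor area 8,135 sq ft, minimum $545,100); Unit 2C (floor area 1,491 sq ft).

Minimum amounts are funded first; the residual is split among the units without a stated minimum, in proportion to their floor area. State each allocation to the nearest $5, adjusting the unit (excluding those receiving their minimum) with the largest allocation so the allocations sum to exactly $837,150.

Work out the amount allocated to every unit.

Guaranteed amounts: Unit G1 $545,100. Residual $292,050.
Residual split over remaining floor area 10,106: Unit 3B 248,962.08 → $248,960; Unit 2C 43,087.92 → $43,090.

Unit 3B: $248,960 | Unit G1: $545,100 | Unit 2C: $43,090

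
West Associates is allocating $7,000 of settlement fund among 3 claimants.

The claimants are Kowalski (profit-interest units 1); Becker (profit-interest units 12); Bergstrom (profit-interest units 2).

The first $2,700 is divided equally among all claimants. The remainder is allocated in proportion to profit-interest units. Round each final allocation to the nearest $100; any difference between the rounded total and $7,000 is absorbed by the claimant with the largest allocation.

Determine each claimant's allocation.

$2,700 shared equally gives $900 per claimant.
Remainder $4,300 by profit-interest units (total 15): Kowalski 286.67 → $300; Becker 3,440.00 → $3,400; Bergstrom 573.33 → $600.
Totals: Kowalski $900 + $300 = $1,200; Becker $900 + $3,400 = $4,300; Bergstrom $900 + $600 = $1,500.

Kowalski: $1,200 · Becker: $4,300 · Bergstrom: $1,500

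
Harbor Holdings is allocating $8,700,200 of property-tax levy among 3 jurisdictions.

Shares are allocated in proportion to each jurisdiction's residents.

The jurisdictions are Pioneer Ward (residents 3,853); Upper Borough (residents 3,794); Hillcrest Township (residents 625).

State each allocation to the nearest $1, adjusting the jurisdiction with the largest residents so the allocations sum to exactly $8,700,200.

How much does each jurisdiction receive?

Sum of residents: 3,853 + 3,794 + 625 = 8,272.
Pro-rata amounts: Pioneer Ward 4,052,450.51; Upper Borough 3,990,396.37; Hillcrest Township 657,353.12.
At nearest $1: Pioneer Ward $4,052,451; Upper Borough $3,990,396; Hillcrest Township $657,353. Sum = $8,700,200.
Sum already equals the total — no adjustment.

Pioneer Ward: $4,052,451 | Upper Borough: $3,990,396 | Hillcrest Township: $657,353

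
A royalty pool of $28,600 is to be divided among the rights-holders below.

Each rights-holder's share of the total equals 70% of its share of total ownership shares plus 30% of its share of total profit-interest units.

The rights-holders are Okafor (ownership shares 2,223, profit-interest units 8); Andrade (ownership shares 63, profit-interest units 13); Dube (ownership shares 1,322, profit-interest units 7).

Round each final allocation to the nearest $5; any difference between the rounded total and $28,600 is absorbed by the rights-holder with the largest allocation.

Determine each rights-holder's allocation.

Okafor: $14,785 | Andrade: $4,335 | Dube: $9,480

Totals — ownership shares 3,608, profit-interest units 28.
Composite weights (70% ownership shares + 30% profit-interest units): Okafor 0.5170; Andrade 0.1515; Dube 0.3315.
Unrounded shares: Okafor 14,786.37; Andrade 4,333.14; Dube 9,480.49.
At nearest $5: Okafor $14,785; Andrade $4,335; Dube $9,480. Sum = $28,600.
Sum already equals the total — no adjustment.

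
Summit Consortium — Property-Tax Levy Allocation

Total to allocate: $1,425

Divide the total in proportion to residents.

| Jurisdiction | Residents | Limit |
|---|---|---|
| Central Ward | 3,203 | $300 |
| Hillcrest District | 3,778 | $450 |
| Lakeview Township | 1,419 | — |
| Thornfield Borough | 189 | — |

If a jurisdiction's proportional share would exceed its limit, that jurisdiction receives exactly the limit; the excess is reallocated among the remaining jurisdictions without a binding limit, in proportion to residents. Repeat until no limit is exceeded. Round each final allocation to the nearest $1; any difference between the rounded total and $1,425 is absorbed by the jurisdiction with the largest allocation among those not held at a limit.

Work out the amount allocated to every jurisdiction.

Combined residents = 8,589.
Unconstrained shares: Central Ward 531.41; Hillcrest District 626.81; Lakeview Township 235.43; Thornfield Borough 31.36.
Held at cap: Central Ward ($300), Hillcrest District ($450); remaining pool $675 reallocated over remaining residents 1,608.
Shares after redistribution: Lakeview Township 595.66 → $596; Thornfield Borough 79.34 → $79.

Central Ward: $300; Hillcrest District: $450; Lakeview Township: $596; Thornfield Borough: $79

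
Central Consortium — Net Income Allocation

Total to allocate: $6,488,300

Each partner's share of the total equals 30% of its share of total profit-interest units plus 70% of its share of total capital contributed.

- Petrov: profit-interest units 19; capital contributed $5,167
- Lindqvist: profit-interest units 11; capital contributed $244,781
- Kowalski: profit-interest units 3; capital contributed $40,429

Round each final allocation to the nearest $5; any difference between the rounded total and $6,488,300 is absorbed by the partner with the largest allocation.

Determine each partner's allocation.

Petrov: $1,201,525 · Lindqvist: $4,477,470 · Kowalski: $809,305

Profit-interest units total 33; capital contributed total 290,377.
Blended shares (30% profit-interest units + 70% capital contributed): Petrov 0.1852; Lindqvist 0.6901; Kowalski 0.1247.
Proportional shares: Petrov 1,201,523.83; Lindqvist 4,477,469.30; Kowalski 809,306.88.
After rounding ($5): Petrov $1,201,525; Lindqvist $4,477,470; Kowalski $809,305. Sum = $6,488,300.
Sum already equals the total — no adjustment.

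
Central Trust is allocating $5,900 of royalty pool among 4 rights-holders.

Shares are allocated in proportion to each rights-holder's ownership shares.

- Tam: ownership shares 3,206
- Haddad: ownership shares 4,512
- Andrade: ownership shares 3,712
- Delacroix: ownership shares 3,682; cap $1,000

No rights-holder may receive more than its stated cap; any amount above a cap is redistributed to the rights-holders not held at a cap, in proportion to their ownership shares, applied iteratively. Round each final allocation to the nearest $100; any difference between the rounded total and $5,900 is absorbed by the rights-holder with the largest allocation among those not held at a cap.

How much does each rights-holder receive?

Ownership shares total: 15,112.
Proportional shares (ignoring caps): Tam 1,251.68; Haddad 1,761.57; Andrade 1,449.23; Delacroix 1,437.52.
Capped: Delacroix ($1,000); balance $4,900 reallocated over remaining ownership shares 11,430.
Redistributed shares: Tam 1,374.40 → $1,400; Haddad 1,934.28 → $1,900; Andrade 1,591.32 → $1,600.

Tam: $1,400 | Haddad: $1,900 | Andrade: $1,600 | Delacroix: $1,000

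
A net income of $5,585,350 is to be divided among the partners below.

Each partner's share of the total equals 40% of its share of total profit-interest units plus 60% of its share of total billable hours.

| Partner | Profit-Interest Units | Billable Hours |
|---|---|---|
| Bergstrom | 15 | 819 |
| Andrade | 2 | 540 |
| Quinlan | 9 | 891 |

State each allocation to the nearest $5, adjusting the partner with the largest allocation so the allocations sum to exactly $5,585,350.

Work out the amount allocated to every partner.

Profit-interest units total 26; billable hours total 2,250.
Composite weights (40% profit-interest units + 60% billable hours): Bergstrom 0.4492; Andrade 0.1748; Quinlan 0.3761.
Pro-rata amounts: Bergstrom 2,508,767.36; Andrade 976,147.32; Quinlan 2,100,435.31.
After rounding ($5): Bergstrom $2,508,765; Andrade $976,145; Quinlan $2,100,435. Sum = $5,585,345.
Difference $5,585,350 − $5,585,345 = +$5 applied to largest allocation (Bergstrom): Bergstrom becomes $2,508,770.

Bergstrom: $2,508,770 | Andrade: $976,145 | Quinlan: $2,100,435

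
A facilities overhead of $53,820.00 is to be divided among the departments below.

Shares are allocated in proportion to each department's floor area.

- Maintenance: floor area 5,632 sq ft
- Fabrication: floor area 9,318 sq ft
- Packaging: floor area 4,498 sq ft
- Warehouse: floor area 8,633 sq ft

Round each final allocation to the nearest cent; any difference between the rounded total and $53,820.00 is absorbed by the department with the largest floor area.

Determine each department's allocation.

Maintenance: $10,794.28; Fabrication: $17,858.87; Packaging: $8,620.86; Warehouse: $16,545.99

Combined floor area = 5,632 + 9,318 + 4,498 + 8,633 = 28,081.
Pro-rata amounts: Maintenance 10,794.2823; Fabrication 17,858.8640; Packaging 8,620.8597; Warehouse 16,545.9941.
At nearest cent: Maintenance $10,794.28; Fabrication $17,858.86; Packaging $8,620.86; Warehouse $16,545.99. Sum = $53,819.99.
Difference $53,820.00 − $53,819.99 = +$0.01 applied to largest floor area (Fabrication): Fabrication becomes $17,858.87.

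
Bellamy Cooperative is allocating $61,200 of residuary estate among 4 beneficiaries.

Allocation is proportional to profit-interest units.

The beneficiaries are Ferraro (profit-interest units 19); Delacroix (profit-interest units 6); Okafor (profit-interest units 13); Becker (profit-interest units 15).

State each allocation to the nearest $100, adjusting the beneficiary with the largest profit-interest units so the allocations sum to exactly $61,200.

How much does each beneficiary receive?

Combined profit-interest units = 53.
Proportional shares: Ferraro 19/53 × $61,200 = 21,939.62; Delacroix 6/53 × $61,200 = 6,928.30; Okafor 13/53 × $61,200 = 15,011.32; Becker 15/53 × $61,200 = 17,320.75.
At nearest $100: Ferraro $21,900; Delacroix $6,900; Okafor $15,000; Becker $17,300. Sum = $61,100.
Difference $61,200 − $61,100 = +$100 applied to largest profit-interest units (Ferraro): Ferraro becomes $22,000.

Ferraro: $22,000 · Delacroix: $6,900 · Okafor: $15,000 · Becker: $17,300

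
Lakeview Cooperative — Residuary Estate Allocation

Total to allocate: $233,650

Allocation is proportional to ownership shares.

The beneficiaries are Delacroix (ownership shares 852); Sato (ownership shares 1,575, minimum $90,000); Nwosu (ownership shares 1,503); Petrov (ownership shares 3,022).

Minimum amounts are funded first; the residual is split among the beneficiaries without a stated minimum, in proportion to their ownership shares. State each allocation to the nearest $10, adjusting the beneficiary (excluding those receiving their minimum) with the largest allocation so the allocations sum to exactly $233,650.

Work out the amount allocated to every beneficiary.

Minimums first: Sato $90,000. Remaining pool $143,650.
Remaining pool split over remaining ownership shares 5,377: Delacroix 22,761.73 → $22,760; Nwosu 40,153.61 → $40,150; Petrov 80,734.67 → $80,730.
Rounding difference +$10 applied to Petrov → $80,740.

Delacroix: $22,760; Sato: $90,000; Nwosu: $40,150; Petrov: $80,740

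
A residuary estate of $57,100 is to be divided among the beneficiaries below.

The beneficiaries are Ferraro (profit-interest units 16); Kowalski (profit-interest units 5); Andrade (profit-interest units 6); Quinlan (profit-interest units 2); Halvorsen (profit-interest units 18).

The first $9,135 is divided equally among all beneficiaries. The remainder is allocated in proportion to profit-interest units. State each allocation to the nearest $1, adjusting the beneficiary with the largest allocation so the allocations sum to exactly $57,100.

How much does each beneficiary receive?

Equal tier: $9,135 ÷ 5 = $1,827 apiece.
Remainder $47,965 by profit-interest units (total 47): Ferraro 16,328.51 → $16,329; Kowalski 5,102.66 → $5,103; Andrade 6,123.19 → $6,123; Quinlan 2,041.06 → $2,041; Halvorsen 18,369.57 → $18,370.
Rounding difference −$1 on remainder applied to Halvorsen.
Totals: Ferraro $1,827 + $16,329 = $18,156; Kowalski $1,827 + $5,103 = $6,930; Andrade $1,827 + $6,123 = $7,950; Quinlan $1,827 + $2,041 = $3,868; Halvorsen $1,827 + $18,369 = $20,196.

Ferraro: $18,156 | Kowalski: $6,930 | Andrade: $7,950 | Quinlan: $3,868 | Halvorsen: $20,196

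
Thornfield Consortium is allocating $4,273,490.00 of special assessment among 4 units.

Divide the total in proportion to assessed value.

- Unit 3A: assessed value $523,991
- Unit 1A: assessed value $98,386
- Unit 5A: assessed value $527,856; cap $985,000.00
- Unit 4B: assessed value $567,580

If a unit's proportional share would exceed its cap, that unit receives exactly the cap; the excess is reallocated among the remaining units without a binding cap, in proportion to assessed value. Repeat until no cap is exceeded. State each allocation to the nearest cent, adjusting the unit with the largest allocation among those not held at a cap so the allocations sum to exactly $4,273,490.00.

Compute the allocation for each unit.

Sum of assessed value: 1,717,813.
Proportional shares (ignoring caps): Unit 3A 1,303,558.8266; Unit 1A 244,759.8121; Unit 5A 1,313,173.9819; Unit 4B 1,411,997.3793.
Cap binds for Unit 5A ($985,000.00); residual $3,288,490.00 reallocated over remaining assessed value 1,189,957.
Shares after redistribution: Unit 3A 1,448,068.4290 → $1,448,068.43; Unit 1A 271,893.3349 → $271,893.33; Unit 4B 1,568,528.2361 → $1,568,528.24.

Unit 3A: $1,448,068.43 · Unit 1A: $271,893.33 · Unit 5A: $985,000.00 · Unit 4B: $1,568,528.24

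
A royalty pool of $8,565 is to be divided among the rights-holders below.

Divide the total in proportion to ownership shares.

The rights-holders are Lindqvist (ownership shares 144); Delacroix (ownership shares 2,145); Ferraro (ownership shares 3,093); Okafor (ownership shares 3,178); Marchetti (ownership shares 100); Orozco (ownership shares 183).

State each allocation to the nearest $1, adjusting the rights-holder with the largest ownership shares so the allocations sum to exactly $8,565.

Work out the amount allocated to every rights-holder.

Lindqvist: $139 | Delacroix: $2,078 | Ferraro: $2,996 | Okafor: $3,078 | Marchetti: $97 | Orozco: $177

Ownership shares total: 144 + 2,145 + 3,093 + 3,178 + 100 + 183 = 8,843.
Pro-rata amounts: Lindqvist 139.47; Delacroix 2,077.57; Ferraro 2,995.76; Okafor 3,078.09; Marchetti 96.86; Orozco 177.25.
Rounded to nearest $1: Lindqvist $139; Delacroix $2,078; Ferraro $2,996; Okafor $3,078; Marchetti $97; Orozco $177. Sum = $8,565.
No rounding difference to absorb.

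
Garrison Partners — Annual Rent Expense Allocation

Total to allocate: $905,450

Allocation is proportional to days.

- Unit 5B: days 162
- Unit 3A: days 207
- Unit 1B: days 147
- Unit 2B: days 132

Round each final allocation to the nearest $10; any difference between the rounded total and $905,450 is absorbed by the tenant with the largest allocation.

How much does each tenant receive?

Days total: 648.
Pro-rata amounts: Unit 5B 162/648 × $905,450 = 226,362.50; Unit 3A 207/648 × $905,450 = 289,240.97; Unit 1B 147/648 × $905,450 = 205,403.01; Unit 2B 132/648 × $905,450 = 184,443.52.
After rounding ($10): Unit 5B $226,360; Unit 3A $289,240; Unit 1B $205,400; Unit 2B $184,440. Sum = $905,440.
Difference $905,450 − $905,440 = +$10 applied to largest allocation (Unit 3A): Unit 3A becomes $289,250.

Unit 5B: $226,360 | Unit 3A: $289,250 | Unit 1B: $205,400 | Unit 2B: $184,440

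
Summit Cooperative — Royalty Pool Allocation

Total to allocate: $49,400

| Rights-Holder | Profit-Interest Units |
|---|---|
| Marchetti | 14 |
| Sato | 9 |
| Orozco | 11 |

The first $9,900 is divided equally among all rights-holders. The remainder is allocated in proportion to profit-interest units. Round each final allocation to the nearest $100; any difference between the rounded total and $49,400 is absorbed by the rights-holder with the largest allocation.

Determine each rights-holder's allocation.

$9,900 shared equally gives $3,300 per rights-holder.
Remainder $39,500 by profit-interest units (total 34): Marchetti 16,264.71 → $16,300; Sato 10,455.88 → $10,500; Orozco 12,779.41 → $12,800.
Rounding difference −$100 on remainder applied to Marchetti.
Totals: Marchetti $3,300 + $16,200 = $19,500; Sato $3,300 + $10,500 = $13,800; Orozco $3,300 + $12,800 = $16,100.

Marchetti: $19,500 · Sato: $13,800 · Orozco: $16,100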